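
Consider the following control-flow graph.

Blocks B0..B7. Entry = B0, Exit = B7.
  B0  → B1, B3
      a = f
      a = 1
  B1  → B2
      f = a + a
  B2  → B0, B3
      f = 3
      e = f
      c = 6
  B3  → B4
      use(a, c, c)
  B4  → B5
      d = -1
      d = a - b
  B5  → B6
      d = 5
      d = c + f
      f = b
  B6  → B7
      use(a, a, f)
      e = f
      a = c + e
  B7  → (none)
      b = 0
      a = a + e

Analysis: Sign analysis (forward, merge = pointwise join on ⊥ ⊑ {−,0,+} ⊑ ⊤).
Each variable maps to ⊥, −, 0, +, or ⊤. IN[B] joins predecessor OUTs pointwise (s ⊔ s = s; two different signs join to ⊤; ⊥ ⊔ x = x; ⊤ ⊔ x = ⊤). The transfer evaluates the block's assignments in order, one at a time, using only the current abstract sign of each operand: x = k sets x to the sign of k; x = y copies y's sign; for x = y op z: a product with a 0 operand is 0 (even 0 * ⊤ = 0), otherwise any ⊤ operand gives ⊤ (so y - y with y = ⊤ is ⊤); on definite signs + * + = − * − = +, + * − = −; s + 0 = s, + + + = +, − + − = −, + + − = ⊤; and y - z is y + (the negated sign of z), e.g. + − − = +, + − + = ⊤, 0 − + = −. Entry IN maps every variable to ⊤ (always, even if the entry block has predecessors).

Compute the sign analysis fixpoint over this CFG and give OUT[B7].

Answer: {a: ⊤, b: 0, c: ⊤, d: ⊤, e: ⊤, f: ⊤}

Derivation:
Per-block solution:
  B0: | IN=(all ⊤) | OUT={a:+; rest ⊤}
  B1: | IN={a:+; rest ⊤} | OUT={a:+, f:+; rest ⊤}
  B2: | IN={a:+, f:+; rest ⊤} | OUT={a:+, c:+, e:+, f:+; rest ⊤}
  B3: | IN={a:+; rest ⊤} | OUT={a:+; rest ⊤}
  B4: | IN={a:+; rest ⊤} | OUT={a:+; rest ⊤}
  B5: | IN={a:+; rest ⊤} | OUT={a:+; rest ⊤}
  B6: | IN={a:+; rest ⊤} | OUT=(all ⊤)
  B7: | IN=(all ⊤) | OUT={b:0; rest ⊤}

Merge at B7: IN[B7] = OUT[B6] = {a: ⊤, b: ⊤, c: ⊤, d: ⊤, e: ⊤, f: ⊤}
Applying B7's transfer function to that IN value gives OUT[B7] (row B7 above).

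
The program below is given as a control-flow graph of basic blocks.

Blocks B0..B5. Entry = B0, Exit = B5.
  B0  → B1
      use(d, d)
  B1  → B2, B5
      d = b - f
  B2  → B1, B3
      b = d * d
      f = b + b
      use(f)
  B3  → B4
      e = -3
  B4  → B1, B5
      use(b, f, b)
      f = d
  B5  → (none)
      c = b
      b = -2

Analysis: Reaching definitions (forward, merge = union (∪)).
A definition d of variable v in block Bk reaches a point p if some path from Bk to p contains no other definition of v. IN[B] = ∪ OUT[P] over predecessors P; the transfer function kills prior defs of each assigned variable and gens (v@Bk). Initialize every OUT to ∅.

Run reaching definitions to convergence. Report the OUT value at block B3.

Converged values:
  B0:  IN={}  OUT={}
  B1:  IN={b@B2, d@B1, e@B3, f@B2, f@B4}  OUT={b@B2, d@B1, e@B3, f@B2, f@B4}
  B2:  IN={b@B2, d@B1, e@B3, f@B2, f@B4}  OUT={b@B2, d@B1, e@B3, f@B2}
  B3:  IN={b@B2, d@B1, e@B3, f@B2}  OUT={b@B2, d@B1, e@B3, f@B2}
  B4:  IN={b@B2, d@B1, e@B3, f@B2}  OUT={b@B2, d@B1, e@B3, f@B4}
  B5:  IN={b@B2, d@B1, e@B3, f@B2, f@B4}  OUT={b@B5, c@B5, d@B1, e@B3, f@B2, f@B4}

Merge at B3: IN[B3] = OUT[B2] = {b@B2, d@B1, e@B3, f@B2}
Applying B3's transfer function to that IN value gives OUT[B3] (row B3 above).

Answer: {b@B2, d@B1, e@B3, f@B2}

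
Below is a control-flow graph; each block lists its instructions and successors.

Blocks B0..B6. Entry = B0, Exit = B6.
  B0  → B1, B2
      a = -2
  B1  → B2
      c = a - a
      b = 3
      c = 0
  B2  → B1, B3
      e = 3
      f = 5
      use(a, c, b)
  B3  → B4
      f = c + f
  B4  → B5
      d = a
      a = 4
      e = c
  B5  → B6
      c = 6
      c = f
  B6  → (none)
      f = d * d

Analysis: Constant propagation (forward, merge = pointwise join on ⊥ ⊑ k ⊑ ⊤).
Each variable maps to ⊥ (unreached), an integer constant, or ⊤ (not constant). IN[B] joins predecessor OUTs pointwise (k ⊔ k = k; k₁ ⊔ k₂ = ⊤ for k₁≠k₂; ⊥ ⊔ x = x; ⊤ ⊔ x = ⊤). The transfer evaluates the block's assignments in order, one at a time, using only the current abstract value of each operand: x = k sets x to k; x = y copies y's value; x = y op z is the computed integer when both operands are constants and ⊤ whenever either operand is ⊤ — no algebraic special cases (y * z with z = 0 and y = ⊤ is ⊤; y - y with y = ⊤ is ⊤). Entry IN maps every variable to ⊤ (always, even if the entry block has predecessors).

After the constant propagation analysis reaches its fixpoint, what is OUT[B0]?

Per-block solution:
  B0: | IN=(all ⊤) | OUT={a:-2; rest ⊤}
  B1: | IN={a:-2; rest ⊤} | OUT={a:-2, b:3, c:0; rest ⊤}
  B2: | IN={a:-2; rest ⊤} | OUT={a:-2, e:3, f:5; rest ⊤}
  B3: | IN={a:-2, e:3, f:5; rest ⊤} | OUT={a:-2, e:3; rest ⊤}
  B4: | IN={a:-2, e:3; rest ⊤} | OUT={a:4, d:-2; rest ⊤}
  B5: | IN={a:4, d:-2; rest ⊤} | OUT={a:4, d:-2; rest ⊤}
  B6: | IN={a:4, d:-2; rest ⊤} | OUT={a:4, d:-2, f:4; rest ⊤}

B0 is the boundary node: IN[B0] = {a: ⊤, b: ⊤, c: ⊤, d: ⊤, e: ⊤, f: ⊤}
Applying B0's transfer function to that IN value gives OUT[B0] (row B0 above).

Answer: {a: -2, b: ⊤, c: ⊤, d: ⊤, e: ⊤, f: ⊤}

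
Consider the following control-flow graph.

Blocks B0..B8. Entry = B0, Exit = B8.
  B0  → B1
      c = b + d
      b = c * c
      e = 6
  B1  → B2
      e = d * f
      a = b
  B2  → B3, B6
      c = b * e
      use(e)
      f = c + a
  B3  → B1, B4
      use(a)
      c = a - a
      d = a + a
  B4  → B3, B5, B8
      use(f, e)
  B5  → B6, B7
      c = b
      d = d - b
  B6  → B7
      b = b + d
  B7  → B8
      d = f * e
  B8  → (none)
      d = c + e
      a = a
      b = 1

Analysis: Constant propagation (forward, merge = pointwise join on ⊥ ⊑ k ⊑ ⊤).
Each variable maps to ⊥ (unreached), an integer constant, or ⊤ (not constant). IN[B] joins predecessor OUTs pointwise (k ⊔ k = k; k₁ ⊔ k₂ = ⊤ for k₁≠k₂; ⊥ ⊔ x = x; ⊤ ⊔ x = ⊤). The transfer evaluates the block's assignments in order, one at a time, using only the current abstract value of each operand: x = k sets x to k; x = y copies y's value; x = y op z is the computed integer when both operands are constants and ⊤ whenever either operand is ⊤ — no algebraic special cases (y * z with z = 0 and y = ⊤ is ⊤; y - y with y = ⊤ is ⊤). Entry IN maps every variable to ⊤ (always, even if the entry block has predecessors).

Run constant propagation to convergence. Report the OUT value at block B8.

Per-block solution:
  B0:   IN=(all ⊤)   OUT={e:6; rest ⊤}
  B1:   IN=(all ⊤)   OUT=(all ⊤)
  B2:   IN=(all ⊤)   OUT=(all ⊤)
  B3:   IN=(all ⊤)   OUT=(all ⊤)
  B4:   IN=(all ⊤)   OUT=(all ⊤)
  B5:   IN=(all ⊤)   OUT=(all ⊤)
  B6:   IN=(all ⊤)   OUT=(all ⊤)
  B7:   IN=(all ⊤)   OUT=(all ⊤)
  B8:   IN=(all ⊤)   OUT={b:1; rest ⊤}

Merge at B8: IN[B8] = OUT[B4] ⊔ OUT[B7] = {a: ⊤, b: ⊤, c: ⊤, d: ⊤, e: ⊤, f: ⊤}
Applying B8's transfer function to that IN value gives OUT[B8] (row B8 above).

Answer: {a: ⊤, b: 1, c: ⊤, d: ⊤, e: ⊤, f: ⊤}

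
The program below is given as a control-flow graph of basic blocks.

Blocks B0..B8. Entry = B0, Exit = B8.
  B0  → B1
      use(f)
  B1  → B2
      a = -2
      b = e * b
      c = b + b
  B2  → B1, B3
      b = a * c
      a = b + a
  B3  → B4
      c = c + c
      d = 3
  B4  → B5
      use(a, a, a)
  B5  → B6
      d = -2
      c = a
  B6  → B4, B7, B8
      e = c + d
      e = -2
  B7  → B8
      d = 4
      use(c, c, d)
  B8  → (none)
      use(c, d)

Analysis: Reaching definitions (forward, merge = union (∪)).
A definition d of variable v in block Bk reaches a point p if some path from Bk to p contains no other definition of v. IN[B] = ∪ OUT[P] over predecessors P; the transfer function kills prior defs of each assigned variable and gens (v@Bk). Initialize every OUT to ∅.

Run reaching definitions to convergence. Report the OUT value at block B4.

Answer: {a@B2, b@B2, c@B3, c@B5, d@B3, d@B5, e@B6}

Trace:
Fixpoint table:
  B0:   IN={}   OUT={}
  B1:   IN={a@B2, b@B2, c@B1}   OUT={a@B1, b@B1, c@B1}
  B2:   IN={a@B1, b@B1, c@B1}   OUT={a@B2, b@B2, c@B1}
  B3:   IN={a@B2, b@B2, c@B1}   OUT={a@B2, b@B2, c@B3, d@B3}
  B4:   IN={a@B2, b@B2, c@B3, c@B5, d@B3, d@B5, e@B6}   OUT={a@B2, b@B2, c@B3, c@B5, d@B3, d@B5, e@B6}
  B5:   IN={a@B2, b@B2, c@B3, c@B5, d@B3, d@B5, e@B6}   OUT={a@B2, b@B2, c@B5, d@B5, e@B6}
  B6:   IN={a@B2, b@B2, c@B5, d@B5, e@B6}   OUT={a@B2, b@B2, c@B5, d@B5, e@B6}
  B7:   IN={a@B2, b@B2, c@B5, d@B5, e@B6}   OUT={a@B2, b@B2, c@B5, d@B7, e@B6}
  B8:   IN={a@B2, b@B2, c@B5, d@B5, d@B7, e@B6}   OUT={a@B2, b@B2, c@B5, d@B5, d@B7, e@B6}

Merge at B4: IN[B4] = OUT[B3] ⊔ OUT[B6] = {a@B2, b@B2, c@B3, c@B5, d@B3, d@B5, e@B6}
Applying B4's transfer function to that IN value gives OUT[B4] (row B4 above).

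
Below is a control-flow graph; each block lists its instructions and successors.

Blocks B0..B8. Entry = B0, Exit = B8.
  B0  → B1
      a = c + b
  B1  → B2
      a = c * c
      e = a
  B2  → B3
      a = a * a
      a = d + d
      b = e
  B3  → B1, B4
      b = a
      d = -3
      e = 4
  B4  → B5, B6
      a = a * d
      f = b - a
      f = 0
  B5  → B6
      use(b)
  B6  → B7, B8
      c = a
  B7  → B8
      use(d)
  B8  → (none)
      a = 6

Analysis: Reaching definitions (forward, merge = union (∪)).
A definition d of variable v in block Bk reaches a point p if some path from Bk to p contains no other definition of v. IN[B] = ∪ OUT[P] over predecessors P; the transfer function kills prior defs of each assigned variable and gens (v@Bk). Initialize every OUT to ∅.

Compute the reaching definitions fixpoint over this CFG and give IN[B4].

Answer: {a@B2, b@B3, d@B3, e@B3}

Derivation:
Converged values:
  B0:   IN={}   OUT={a@B0}
  B1:   IN={a@B0, a@B2, b@B3, d@B3, e@B3}   OUT={a@B1, b@B3, d@B3, e@B1}
  B2:   IN={a@B1, b@B3, d@B3, e@B1}   OUT={a@B2, b@B2, d@B3, e@B1}
  B3:   IN={a@B2, b@B2, d@B3, e@B1}   OUT={a@B2, b@B3, d@B3, e@B3}
  B4:   IN={a@B2, b@B3, d@B3, e@B3}   OUT={a@B4, b@B3, d@B3, e@B3, f@B4}
  B5:   IN={a@B4, b@B3, d@B3, e@B3, f@B4}   OUT={a@B4, b@B3, d@B3, e@B3, f@B4}
  B6:   IN={a@B4, b@B3, d@B3, e@B3, f@B4}   OUT={a@B4, b@B3, c@B6, d@B3, e@B3, f@B4}
  B7:   IN={a@B4, b@B3, c@B6, d@B3, e@B3, f@B4}   OUT={a@B4, b@B3, c@B6, d@B3, e@B3, f@B4}
  B8:   IN={a@B4, b@B3, c@B6, d@B3, e@B3, f@B4}   OUT={a@B8, b@B3, c@B6, d@B3, e@B3, f@B4}

Merge at B4: IN[B4] = OUT[B3] = {a@B2, b@B3, d@B3, e@B3}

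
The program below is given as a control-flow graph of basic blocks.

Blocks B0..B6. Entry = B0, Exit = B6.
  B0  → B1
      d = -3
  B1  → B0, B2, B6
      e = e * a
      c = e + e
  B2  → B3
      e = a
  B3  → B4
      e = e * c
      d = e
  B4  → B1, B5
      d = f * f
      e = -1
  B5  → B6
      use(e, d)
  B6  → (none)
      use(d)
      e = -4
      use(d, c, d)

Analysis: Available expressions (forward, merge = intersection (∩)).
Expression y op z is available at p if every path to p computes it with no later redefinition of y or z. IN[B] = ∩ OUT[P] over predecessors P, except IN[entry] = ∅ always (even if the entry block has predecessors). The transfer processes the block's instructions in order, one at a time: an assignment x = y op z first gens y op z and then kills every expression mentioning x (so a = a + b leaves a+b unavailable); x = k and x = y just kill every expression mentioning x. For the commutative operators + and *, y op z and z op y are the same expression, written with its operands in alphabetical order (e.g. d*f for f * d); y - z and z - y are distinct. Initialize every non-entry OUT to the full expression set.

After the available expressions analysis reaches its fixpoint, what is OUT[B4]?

Fixpoint table:
  B0:  IN={}  OUT={}
  B1:  IN={}  OUT={e+e}
  B2:  IN={e+e}  OUT={}
  B3:  IN={}  OUT={}
  B4:  IN={}  OUT={f*f}
  B5:  IN={f*f}  OUT={f*f}
  B6:  IN={}  OUT={}

Merge at B4: IN[B4] = OUT[B3] = {}
Applying B4's transfer function to that IN value gives OUT[B4] (row B4 above).

Answer: {f*f}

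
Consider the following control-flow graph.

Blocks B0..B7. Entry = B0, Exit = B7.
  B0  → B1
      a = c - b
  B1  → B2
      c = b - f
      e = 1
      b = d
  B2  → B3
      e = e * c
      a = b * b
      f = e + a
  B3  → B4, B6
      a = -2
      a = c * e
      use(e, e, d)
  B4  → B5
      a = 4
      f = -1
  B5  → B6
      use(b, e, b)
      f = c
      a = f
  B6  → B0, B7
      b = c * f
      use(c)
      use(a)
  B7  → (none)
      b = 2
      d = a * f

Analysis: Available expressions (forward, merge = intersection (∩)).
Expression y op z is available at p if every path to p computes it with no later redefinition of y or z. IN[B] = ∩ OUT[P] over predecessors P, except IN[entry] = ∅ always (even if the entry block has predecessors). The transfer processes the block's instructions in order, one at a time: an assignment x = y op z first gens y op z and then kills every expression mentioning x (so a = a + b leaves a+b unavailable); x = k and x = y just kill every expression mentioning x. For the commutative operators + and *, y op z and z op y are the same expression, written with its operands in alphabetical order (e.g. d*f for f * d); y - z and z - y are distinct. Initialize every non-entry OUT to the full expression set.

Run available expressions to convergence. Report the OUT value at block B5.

Answer: {b*b, c*e}

Derivation:
Per-block solution:
  B0:   IN={}   OUT={c-b}
  B1:   IN={c-b}   OUT={}
  B2:   IN={}   OUT={a+e, b*b}
  B3:   IN={a+e, b*b}   OUT={b*b, c*e}
  B4:   IN={b*b, c*e}   OUT={b*b, c*e}
  B5:   IN={b*b, c*e}   OUT={b*b, c*e}
  B6:   IN={b*b, c*e}   OUT={c*e, c*f}
  B7:   IN={c*e, c*f}   OUT={a*f, c*e, c*f}

Merge at B5: IN[B5] = OUT[B4] = {b*b, c*e}
Applying B5's transfer function to that IN value gives OUT[B5] (row B5 above).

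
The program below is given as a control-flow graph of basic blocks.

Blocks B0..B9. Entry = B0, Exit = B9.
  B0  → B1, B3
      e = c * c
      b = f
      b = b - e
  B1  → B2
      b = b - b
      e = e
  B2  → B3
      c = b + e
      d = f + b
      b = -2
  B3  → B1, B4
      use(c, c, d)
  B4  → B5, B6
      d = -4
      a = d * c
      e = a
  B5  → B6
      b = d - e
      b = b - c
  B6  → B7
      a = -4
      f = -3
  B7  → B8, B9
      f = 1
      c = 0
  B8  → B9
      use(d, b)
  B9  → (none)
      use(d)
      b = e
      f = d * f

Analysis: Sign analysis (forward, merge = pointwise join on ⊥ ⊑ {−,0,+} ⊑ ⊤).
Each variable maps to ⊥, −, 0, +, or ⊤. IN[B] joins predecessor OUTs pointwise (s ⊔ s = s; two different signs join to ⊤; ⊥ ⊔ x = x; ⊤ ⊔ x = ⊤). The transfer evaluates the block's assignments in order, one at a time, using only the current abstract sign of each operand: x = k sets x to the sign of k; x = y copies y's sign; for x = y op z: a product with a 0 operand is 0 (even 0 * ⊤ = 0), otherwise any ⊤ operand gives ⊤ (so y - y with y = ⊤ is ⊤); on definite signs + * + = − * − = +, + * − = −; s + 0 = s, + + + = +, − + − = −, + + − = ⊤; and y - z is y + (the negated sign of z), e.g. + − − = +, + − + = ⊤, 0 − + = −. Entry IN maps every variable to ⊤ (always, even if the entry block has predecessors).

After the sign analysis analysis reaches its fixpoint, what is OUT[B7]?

Converged values:
  B0:  IN=(all ⊤)  OUT=(all ⊤)
  B1:  IN=(all ⊤)  OUT=(all ⊤)
  B2:  IN=(all ⊤)  OUT={b:-; rest ⊤}
  B3:  IN=(all ⊤)  OUT=(all ⊤)
  B4:  IN=(all ⊤)  OUT={d:-; rest ⊤}
  B5:  IN={d:-; rest ⊤}  OUT={d:-; rest ⊤}
  B6:  IN={d:-; rest ⊤}  OUT={a:-, d:-, f:-; rest ⊤}
  B7:  IN={a:-, d:-, f:-; rest ⊤}  OUT={a:-, c:0, d:-, f:+; rest ⊤}
  B8:  IN={a:-, c:0, d:-, f:+; rest ⊤}  OUT={a:-, c:0, d:-, f:+; rest ⊤}
  B9:  IN={a:-, c:0, d:-, f:+; rest ⊤}  OUT={a:-, c:0, d:-, f:-; rest ⊤}

Merge at B7: IN[B7] = OUT[B6] = {a: -, b: ⊤, c: ⊤, d: -, e: ⊤, f: -}
Applying B7's transfer function to that IN value gives OUT[B7] (row B7 above).

Answer: {a: -, b: ⊤, c: 0, d: -, e: ⊤, f: +}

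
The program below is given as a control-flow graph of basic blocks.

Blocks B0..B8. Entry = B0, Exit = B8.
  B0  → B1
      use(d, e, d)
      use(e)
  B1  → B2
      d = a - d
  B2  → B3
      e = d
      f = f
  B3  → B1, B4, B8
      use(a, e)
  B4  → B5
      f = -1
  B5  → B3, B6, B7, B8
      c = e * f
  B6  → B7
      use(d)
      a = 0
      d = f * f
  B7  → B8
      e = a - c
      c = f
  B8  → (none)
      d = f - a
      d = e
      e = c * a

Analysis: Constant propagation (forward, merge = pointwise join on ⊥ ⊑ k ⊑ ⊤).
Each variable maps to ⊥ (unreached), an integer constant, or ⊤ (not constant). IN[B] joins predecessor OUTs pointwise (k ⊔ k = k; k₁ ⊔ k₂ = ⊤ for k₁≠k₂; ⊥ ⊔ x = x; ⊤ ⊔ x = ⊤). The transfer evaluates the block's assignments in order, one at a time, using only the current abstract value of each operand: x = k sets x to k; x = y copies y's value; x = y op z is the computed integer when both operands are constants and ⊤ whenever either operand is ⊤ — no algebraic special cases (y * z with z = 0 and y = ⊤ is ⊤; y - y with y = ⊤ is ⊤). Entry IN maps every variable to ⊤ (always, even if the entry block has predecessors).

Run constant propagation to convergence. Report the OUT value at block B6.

Per-block solution:
  B0:   IN=(all ⊤)   OUT=(all ⊤)
  B1:   IN=(all ⊤)   OUT=(all ⊤)
  B2:   IN=(all ⊤)   OUT=(all ⊤)
  B3:   IN=(all ⊤)   OUT=(all ⊤)
  B4:   IN=(all ⊤)   OUT={f:-1; rest ⊤}
  B5:   IN={f:-1; rest ⊤}   OUT={f:-1; rest ⊤}
  B6:   IN={f:-1; rest ⊤}   OUT={a:0, d:1, f:-1; rest ⊤}
  B7:   IN={f:-1; rest ⊤}   OUT={c:-1, f:-1; rest ⊤}
  B8:   IN=(all ⊤)   OUT=(all ⊤)

Merge at B6: IN[B6] = OUT[B5] = {a: ⊤, b: ⊤, c: ⊤, d: ⊤, e: ⊤, f: -1}
Applying B6's transfer function to that IN value gives OUT[B6] (row B6 above).

Answer: {a: 0, b: ⊤, c: ⊤, d: 1, e: ⊤, f: -1}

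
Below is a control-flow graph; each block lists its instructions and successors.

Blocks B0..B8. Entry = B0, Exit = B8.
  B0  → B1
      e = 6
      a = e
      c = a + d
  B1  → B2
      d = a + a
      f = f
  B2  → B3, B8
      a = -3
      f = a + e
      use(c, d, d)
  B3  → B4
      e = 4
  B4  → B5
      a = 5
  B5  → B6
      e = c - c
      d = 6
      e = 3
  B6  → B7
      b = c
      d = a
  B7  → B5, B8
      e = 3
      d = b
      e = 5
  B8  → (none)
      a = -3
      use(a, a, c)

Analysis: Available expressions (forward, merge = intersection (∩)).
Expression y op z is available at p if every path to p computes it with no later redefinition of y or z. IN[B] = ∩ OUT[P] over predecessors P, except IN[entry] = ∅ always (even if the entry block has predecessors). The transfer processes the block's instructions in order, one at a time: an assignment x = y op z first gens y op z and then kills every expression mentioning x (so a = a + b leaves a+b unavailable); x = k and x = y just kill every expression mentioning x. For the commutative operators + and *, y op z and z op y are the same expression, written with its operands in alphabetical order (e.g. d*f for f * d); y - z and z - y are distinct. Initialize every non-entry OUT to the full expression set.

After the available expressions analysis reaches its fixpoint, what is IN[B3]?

Answer: {a+e}

Derivation:
Converged values:
  B0:  IN={}  OUT={a+d}
  B1:  IN={a+d}  OUT={a+a}
  B2:  IN={a+a}  OUT={a+e}
  B3:  IN={a+e}  OUT={}
  B4:  IN={}  OUT={}
  B5:  IN={}  OUT={c-c}
  B6:  IN={c-c}  OUT={c-c}
  B7:  IN={c-c}  OUT={c-c}
  B8:  IN={}  OUT={}

Merge at B3: IN[B3] = OUT[B2] = {a+e}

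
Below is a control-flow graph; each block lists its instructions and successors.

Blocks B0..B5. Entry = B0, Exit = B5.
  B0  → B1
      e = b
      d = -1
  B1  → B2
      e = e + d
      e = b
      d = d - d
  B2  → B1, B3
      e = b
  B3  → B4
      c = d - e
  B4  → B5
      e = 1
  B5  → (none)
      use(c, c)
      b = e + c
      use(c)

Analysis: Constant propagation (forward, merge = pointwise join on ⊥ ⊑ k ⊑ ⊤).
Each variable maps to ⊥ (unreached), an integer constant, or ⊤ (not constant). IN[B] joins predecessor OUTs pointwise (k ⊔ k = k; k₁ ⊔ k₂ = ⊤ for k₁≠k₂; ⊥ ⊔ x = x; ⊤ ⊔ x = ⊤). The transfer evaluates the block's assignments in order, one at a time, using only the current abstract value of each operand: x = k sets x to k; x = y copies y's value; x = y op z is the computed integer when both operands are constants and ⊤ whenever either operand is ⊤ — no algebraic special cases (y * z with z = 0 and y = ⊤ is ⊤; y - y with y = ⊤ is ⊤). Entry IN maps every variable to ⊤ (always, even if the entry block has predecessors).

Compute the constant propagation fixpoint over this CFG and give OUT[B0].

Converged values:
  B0: | IN=(all ⊤) | OUT={d:-1; rest ⊤}
  B1: | IN=(all ⊤) | OUT=(all ⊤)
  B2: | IN=(all ⊤) | OUT=(all ⊤)
  B3: | IN=(all ⊤) | OUT=(all ⊤)
  B4: | IN=(all ⊤) | OUT={e:1; rest ⊤}
  B5: | IN={e:1; rest ⊤} | OUT={e:1; rest ⊤}

B0 is the boundary node: IN[B0] = {a: ⊤, b: ⊤, c: ⊤, d: ⊤, e: ⊤, f: ⊤}
Applying B0's transfer function to that IN value gives OUT[B0] (row B0 above).

Answer: {a: ⊤, b: ⊤, c: ⊤, d: -1, e: ⊤, f: ⊤}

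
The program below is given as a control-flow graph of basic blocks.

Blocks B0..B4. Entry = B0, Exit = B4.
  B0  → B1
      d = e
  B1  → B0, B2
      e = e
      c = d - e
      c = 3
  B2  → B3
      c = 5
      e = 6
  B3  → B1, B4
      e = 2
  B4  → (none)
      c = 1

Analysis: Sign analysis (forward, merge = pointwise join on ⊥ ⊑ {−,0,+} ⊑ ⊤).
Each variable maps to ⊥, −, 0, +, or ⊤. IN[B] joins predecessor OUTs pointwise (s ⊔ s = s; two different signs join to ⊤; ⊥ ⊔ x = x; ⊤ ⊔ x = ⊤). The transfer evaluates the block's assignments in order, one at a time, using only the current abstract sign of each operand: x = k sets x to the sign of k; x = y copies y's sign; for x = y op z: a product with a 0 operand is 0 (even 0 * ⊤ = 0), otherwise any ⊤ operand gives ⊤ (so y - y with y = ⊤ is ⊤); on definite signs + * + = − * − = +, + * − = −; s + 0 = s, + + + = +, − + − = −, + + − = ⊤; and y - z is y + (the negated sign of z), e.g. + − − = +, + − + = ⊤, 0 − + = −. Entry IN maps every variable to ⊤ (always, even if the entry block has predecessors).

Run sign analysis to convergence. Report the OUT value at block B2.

Answer: {a: ⊤, b: ⊤, c: +, d: ⊤, e: +, f: ⊤}

Working:
Converged values:
  B0: | IN=(all ⊤) | OUT=(all ⊤)
  B1: | IN=(all ⊤) | OUT={c:+; rest ⊤}
  B2: | IN={c:+; rest ⊤} | OUT={c:+, e:+; rest ⊤}
  B3: | IN={c:+, e:+; rest ⊤} | OUT={c:+, e:+; rest ⊤}
  B4: | IN={c:+, e:+; rest ⊤} | OUT={c:+, e:+; rest ⊤}

Merge at B2: IN[B2] = OUT[B1] = {a: ⊤, b: ⊤, c: +, d: ⊤, e: ⊤, f: ⊤}
Applying B2's transfer function to that IN value gives OUT[B2] (row B2 above).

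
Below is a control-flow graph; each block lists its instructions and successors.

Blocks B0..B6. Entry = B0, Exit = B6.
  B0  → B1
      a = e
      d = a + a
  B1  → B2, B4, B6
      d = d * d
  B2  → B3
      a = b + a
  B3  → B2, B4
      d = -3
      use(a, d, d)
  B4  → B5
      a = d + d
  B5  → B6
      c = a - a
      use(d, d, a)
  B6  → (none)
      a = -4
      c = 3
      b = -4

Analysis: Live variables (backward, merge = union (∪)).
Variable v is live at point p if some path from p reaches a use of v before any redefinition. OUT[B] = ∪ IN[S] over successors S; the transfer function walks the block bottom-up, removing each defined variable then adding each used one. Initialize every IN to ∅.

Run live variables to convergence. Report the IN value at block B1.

Converged values:
  B0:  IN={b, e}  OUT={a, b, d}
  B1:  IN={a, b, d}  OUT={a, b, d}
  B2:  IN={a, b}  OUT={a, b}
  B3:  IN={a, b}  OUT={a, b, d}
  B4:  IN={d}  OUT={a, d}
  B5:  IN={a, d}  OUT={}
  B6:  IN={}  OUT={}

Merge at B1: OUT[B1] = IN[B2] ⊔ IN[B4] ⊔ IN[B6] = {a, b, d}
Applying B1's transfer function to that OUT value gives IN[B1] (row B1 above).

Answer: {a, b, d}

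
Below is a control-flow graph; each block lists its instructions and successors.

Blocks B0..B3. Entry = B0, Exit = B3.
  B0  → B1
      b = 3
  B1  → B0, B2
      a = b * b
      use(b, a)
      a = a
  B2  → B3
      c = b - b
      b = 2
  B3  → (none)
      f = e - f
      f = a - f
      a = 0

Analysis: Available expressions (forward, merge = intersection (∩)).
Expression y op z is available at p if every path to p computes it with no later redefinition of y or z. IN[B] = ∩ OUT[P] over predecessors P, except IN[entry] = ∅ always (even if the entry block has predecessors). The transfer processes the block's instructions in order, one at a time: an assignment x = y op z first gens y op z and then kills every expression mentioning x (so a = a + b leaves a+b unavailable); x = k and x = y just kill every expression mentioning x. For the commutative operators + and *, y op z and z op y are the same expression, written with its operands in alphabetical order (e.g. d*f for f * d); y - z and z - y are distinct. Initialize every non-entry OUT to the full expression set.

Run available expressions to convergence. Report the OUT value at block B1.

Converged values:
  B0:  IN={}  OUT={}
  B1:  IN={}  OUT={b*b}
  B2:  IN={b*b}  OUT={}
  B3:  IN={}  OUT={}

Merge at B1: IN[B1] = OUT[B0] = {}
Applying B1's transfer function to that IN value gives OUT[B1] (row B1 above).

Answer: {b*b}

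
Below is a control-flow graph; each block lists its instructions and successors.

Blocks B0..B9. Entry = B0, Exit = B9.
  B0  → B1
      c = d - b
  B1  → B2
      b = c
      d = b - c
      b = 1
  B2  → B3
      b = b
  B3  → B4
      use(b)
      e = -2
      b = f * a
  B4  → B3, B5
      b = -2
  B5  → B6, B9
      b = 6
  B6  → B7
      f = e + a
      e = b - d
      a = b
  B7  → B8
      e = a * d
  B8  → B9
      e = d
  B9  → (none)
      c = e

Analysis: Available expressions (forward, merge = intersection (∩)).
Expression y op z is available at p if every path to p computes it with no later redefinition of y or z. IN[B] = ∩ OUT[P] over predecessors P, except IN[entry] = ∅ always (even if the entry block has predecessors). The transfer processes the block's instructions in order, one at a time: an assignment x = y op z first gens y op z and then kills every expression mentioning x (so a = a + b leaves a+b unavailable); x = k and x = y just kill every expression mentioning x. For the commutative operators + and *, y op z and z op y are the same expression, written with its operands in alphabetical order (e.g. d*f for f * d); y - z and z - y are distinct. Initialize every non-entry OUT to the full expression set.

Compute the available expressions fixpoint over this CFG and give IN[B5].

Answer: {a*f}

Trace:
Fixpoint table:
  B0:  IN={}  OUT={d-b}
  B1:  IN={d-b}  OUT={}
  B2:  IN={}  OUT={}
  B3:  IN={}  OUT={a*f}
  B4:  IN={a*f}  OUT={a*f}
  B5:  IN={a*f}  OUT={a*f}
  B6:  IN={a*f}  OUT={b-d}
  B7:  IN={b-d}  OUT={a*d, b-d}
  B8:  IN={a*d, b-d}  OUT={a*d, b-d}
  B9:  IN={}  OUT={}

Merge at B5: IN[B5] = OUT[B4] = {a*f}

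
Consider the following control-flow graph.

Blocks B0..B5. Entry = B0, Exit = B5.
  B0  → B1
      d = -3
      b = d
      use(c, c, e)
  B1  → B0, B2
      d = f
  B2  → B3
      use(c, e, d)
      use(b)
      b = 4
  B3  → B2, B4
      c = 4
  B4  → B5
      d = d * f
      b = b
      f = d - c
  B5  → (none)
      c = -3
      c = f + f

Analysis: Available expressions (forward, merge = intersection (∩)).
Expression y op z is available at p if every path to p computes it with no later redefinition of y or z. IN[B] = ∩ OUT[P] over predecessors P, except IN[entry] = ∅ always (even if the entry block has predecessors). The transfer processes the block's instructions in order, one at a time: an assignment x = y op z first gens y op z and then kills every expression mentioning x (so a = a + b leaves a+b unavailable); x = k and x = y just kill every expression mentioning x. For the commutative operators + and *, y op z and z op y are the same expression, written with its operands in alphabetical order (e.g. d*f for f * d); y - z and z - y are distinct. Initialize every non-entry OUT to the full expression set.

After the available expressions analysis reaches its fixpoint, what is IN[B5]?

Answer: {d-c}

Trace:
Converged values:
  B0: | IN={} | OUT={}
  B1: | IN={} | OUT={}
  B2: | IN={} | OUT={}
  B3: | IN={} | OUT={}
  B4: | IN={} | OUT={d-c}
  B5: | IN={d-c} | OUT={f+f}

Merge at B5: IN[B5] = OUT[B4] = {d-c}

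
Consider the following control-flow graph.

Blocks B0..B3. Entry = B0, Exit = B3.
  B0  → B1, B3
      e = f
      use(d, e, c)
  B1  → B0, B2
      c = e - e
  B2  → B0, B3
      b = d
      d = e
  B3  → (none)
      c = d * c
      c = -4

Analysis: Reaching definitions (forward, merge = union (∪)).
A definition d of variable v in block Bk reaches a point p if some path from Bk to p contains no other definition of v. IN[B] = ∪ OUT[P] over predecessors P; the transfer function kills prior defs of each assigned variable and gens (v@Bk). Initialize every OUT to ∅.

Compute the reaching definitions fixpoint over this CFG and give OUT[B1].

Converged values:
  B0: | IN={b@B2, c@B1, d@B2, e@B0} | OUT={b@B2, c@B1, d@B2, e@B0}
  B1: | IN={b@B2, c@B1, d@B2, e@B0} | OUT={b@B2, c@B1, d@B2, e@B0}
  B2: | IN={b@B2, c@B1, d@B2, e@B0} | OUT={b@B2, c@B1, d@B2, e@B0}
  B3: | IN={b@B2, c@B1, d@B2, e@B0} | OUT={b@B2, c@B3, d@B2, e@B0}

Merge at B1: IN[B1] = OUT[B0] = {b@B2, c@B1, d@B2, e@B0}
Applying B1's transfer function to that IN value gives OUT[B1] (row B1 above).

Answer: {b@B2, c@B1, d@B2, e@B0}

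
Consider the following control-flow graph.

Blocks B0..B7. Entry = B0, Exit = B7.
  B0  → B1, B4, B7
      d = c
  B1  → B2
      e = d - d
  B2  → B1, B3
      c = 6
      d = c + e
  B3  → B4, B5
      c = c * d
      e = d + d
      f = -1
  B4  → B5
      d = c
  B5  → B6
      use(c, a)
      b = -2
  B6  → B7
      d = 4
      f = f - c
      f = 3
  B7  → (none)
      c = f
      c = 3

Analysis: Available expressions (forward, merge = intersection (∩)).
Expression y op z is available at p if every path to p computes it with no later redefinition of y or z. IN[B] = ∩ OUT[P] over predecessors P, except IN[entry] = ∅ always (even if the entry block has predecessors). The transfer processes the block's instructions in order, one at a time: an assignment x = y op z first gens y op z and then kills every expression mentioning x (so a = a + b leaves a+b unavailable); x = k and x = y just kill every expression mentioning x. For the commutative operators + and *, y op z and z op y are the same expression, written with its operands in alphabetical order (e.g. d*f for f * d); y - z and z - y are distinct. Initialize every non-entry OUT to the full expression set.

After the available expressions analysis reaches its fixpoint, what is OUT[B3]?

Converged values:
  B0:   IN={}   OUT={}
  B1:   IN={}   OUT={d-d}
  B2:   IN={d-d}   OUT={c+e}
  B3:   IN={c+e}   OUT={d+d}
  B4:   IN={}   OUT={}
  B5:   IN={}   OUT={}
  B6:   IN={}   OUT={}
  B7:   IN={}   OUT={}

Merge at B3: IN[B3] = OUT[B2] = {c+e}
Applying B3's transfer function to that IN value gives OUT[B3] (row B3 above).

Answer: {d+d}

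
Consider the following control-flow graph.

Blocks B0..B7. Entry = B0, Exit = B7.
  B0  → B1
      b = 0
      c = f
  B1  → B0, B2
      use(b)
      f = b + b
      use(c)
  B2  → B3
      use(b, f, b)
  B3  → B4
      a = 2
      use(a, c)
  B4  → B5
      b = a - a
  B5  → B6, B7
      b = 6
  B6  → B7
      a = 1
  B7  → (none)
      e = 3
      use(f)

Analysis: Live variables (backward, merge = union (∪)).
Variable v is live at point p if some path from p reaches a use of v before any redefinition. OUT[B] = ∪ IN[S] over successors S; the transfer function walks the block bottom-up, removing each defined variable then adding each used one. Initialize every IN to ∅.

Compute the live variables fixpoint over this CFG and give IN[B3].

Answer: {c, f}

Working:
Fixpoint table:
  B0:   IN={f}   OUT={b, c}
  B1:   IN={b, c}   OUT={b, c, f}
  B2:   IN={b, c, f}   OUT={c, f}
  B3:   IN={c, f}   OUT={a, f}
  B4:   IN={a, f}   OUT={f}
  B5:   IN={f}   OUT={f}
  B6:   IN={f}   OUT={f}
  B7:   IN={f}   OUT={}

Merge at B3: OUT[B3] = IN[B4] = {a, f}
Applying B3's transfer function to that OUT value gives IN[B3] (row B3 above).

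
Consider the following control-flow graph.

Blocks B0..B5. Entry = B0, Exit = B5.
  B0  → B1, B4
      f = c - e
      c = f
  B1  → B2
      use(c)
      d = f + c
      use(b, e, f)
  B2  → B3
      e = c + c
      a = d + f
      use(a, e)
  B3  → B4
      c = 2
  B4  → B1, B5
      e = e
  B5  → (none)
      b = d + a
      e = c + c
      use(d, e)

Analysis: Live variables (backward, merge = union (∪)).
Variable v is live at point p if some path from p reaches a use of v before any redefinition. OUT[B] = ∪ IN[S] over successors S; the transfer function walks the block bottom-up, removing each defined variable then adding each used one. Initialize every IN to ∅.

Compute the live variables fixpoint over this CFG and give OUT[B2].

Answer: {a, b, d, e, f}

Trace:
Per-block solution:
  B0: | IN={a, b, c, d, e} | OUT={a, b, c, d, e, f}
  B1: | IN={b, c, e, f} | OUT={b, c, d, f}
  B2: | IN={b, c, d, f} | OUT={a, b, d, e, f}
  B3: | IN={a, b, d, e, f} | OUT={a, b, c, d, e, f}
  B4: | IN={a, b, c, d, e, f} | OUT={a, b, c, d, e, f}
  B5: | IN={a, c, d} | OUT={}

Merge at B2: OUT[B2] = IN[B3] = {a, b, d, e, f}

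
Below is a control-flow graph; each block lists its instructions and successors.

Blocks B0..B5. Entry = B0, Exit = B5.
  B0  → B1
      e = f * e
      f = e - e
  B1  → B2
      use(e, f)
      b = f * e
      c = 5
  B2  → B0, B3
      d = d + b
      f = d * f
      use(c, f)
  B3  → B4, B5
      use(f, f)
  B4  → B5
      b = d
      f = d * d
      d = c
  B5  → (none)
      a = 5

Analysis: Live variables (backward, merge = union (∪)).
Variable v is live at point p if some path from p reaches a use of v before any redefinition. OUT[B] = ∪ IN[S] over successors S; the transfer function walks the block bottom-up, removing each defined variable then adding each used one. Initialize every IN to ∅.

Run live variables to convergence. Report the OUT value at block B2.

Answer: {c, d, e, f}

Working:
Fixpoint table:
  B0:   IN={d, e, f}   OUT={d, e, f}
  B1:   IN={d, e, f}   OUT={b, c, d, e, f}
  B2:   IN={b, c, d, e, f}   OUT={c, d, e, f}
  B3:   IN={c, d, f}   OUT={c, d}
  B4:   IN={c, d}   OUT={}
  B5:   IN={}   OUT={}

Merge at B2: OUT[B2] = IN[B0] ⊔ IN[B3] = {c, d, e, f}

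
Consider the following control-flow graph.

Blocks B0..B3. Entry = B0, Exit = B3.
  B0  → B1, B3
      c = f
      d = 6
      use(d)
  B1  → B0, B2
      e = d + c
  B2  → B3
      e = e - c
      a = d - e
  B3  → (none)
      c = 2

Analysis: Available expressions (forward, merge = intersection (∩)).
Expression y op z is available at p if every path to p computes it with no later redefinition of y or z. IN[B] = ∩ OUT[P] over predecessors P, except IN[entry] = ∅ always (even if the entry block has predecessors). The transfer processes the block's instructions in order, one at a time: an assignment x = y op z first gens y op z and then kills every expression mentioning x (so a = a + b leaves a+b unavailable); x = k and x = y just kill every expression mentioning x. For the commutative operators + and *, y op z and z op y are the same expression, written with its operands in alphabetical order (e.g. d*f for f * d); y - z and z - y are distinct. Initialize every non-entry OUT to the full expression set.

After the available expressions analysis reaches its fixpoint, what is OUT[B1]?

Answer: {c+d}

Trace:
Per-block solution:
  B0: | IN={} | OUT={}
  B1: | IN={} | OUT={c+d}
  B2: | IN={c+d} | OUT={c+d, d-e}
  B3: | IN={} | OUT={}

Merge at B1: IN[B1] = OUT[B0] = {}
Applying B1's transfer function to that IN value gives OUT[B1] (row B1 above).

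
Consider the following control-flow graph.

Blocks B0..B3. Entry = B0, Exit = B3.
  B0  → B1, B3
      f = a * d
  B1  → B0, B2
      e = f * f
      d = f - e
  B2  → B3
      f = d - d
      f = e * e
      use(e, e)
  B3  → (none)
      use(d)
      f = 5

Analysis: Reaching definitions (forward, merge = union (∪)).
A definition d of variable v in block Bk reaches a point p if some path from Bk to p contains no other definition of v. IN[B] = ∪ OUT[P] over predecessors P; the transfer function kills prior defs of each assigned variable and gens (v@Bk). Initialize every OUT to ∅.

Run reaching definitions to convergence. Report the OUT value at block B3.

Converged values:
  B0: | IN={d@B1, e@B1, f@B0} | OUT={d@B1, e@B1, f@B0}
  B1: | IN={d@B1, e@B1, f@B0} | OUT={d@B1, e@B1, f@B0}
  B2: | IN={d@B1, e@B1, f@B0} | OUT={d@B1, e@B1, f@B2}
  B3: | IN={d@B1, e@B1, f@B0, f@B2} | OUT={d@B1, e@B1, f@B3}

Merge at B3: IN[B3] = OUT[B0] ⊔ OUT[B2] = {d@B1, e@B1, f@B0, f@B2}
Applying B3's transfer function to that IN value gives OUT[B3] (row B3 above).

Answer: {d@B1, e@B1, f@B3}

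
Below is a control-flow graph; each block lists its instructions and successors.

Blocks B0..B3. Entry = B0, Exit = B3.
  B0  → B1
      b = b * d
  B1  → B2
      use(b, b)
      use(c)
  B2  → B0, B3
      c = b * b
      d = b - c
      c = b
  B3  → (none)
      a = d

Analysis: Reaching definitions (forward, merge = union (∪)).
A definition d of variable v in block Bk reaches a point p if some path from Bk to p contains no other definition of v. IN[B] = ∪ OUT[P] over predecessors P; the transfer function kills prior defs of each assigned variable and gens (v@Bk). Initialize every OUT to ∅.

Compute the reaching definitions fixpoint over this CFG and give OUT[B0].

Fixpoint table:
  B0:  IN={b@B0, c@B2, d@B2}  OUT={b@B0, c@B2, d@B2}
  B1:  IN={b@B0, c@B2, d@B2}  OUT={b@B0, c@B2, d@B2}
  B2:  IN={b@B0, c@B2, d@B2}  OUT={b@B0, c@B2, d@B2}
  B3:  IN={b@B0, c@B2, d@B2}  OUT={a@B3, b@B0, c@B2, d@B2}

Merge at B0 (entry node, so the boundary value {} is joined with the incoming edge(s)): IN[B0] = {} ⊔ OUT[B2] = {b@B0, c@B2, d@B2}
Applying B0's transfer function to that IN value gives OUT[B0] (row B0 above).

Answer: {b@B0, c@B2, d@B2}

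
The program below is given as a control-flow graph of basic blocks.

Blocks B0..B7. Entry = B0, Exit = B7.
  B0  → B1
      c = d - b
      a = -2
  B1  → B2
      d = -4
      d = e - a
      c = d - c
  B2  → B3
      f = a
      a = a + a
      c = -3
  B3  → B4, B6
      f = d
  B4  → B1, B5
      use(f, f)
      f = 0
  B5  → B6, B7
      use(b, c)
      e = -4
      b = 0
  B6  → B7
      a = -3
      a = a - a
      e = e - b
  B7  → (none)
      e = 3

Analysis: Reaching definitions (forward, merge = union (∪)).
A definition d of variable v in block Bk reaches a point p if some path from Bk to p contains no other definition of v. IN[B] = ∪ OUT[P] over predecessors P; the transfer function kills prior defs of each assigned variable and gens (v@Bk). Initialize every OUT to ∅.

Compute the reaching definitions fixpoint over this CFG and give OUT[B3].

Answer: {a@B2, c@B2, d@B1, f@B3}

Working:
Converged values:
  B0:   IN={}   OUT={a@B0, c@B0}
  B1:   IN={a@B0, a@B2, c@B0, c@B2, d@B1, f@B4}   OUT={a@B0, a@B2, c@B1, d@B1, f@B4}
  B2:   IN={a@B0, a@B2, c@B1, d@B1, f@B4}   OUT={a@B2, c@B2, d@B1, f@B2}
  B3:   IN={a@B2, c@B2, d@B1, f@B2}   OUT={a@B2, c@B2, d@B1, f@B3}
  B4:   IN={a@B2, c@B2, d@B1, f@B3}   OUT={a@B2, c@B2, d@B1, f@B4}
  B5:   IN={a@B2, c@B2, d@B1, f@B4}   OUT={a@B2, b@B5, c@B2, d@B1, e@B5, f@B4}
  B6:   IN={a@B2, b@B5, c@B2, d@B1, e@B5, f@B3, f@B4}   OUT={a@B6, b@B5, c@B2, d@B1, e@B6, f@B3, f@B4}
  B7:   IN={a@B2, a@B6, b@B5, c@B2, d@B1, e@B5, e@B6, f@B3, f@B4}   OUT={a@B2, a@B6, b@B5, c@B2, d@B1, e@B7, f@B3, f@B4}

Merge at B3: IN[B3] = OUT[B2] = {a@B2, c@B2, d@B1, f@B2}
Applying B3's transfer function to that IN value gives OUT[B3] (row B3 above).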